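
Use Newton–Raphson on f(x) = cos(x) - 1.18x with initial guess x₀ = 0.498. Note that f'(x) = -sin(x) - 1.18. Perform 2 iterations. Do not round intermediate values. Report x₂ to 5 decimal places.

Newton update: x ← x − f(x)/f'(x).
x_0 = 0.498000: f = 0.290900, f' = -1.657669 → x_1 = 0.498000 - (0.290900)/(-1.657669) = 0.673487
x_1 = 0.673487: f = -0.013063, f' = -1.803715 → x_2 = 0.673487 - (-0.013063)/(-1.803715) = 0.666245

0.66624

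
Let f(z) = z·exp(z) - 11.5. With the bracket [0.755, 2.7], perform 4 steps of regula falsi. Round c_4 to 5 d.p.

False-position update: c = (a·f(b) − b·f(a))/(f(b) − f(a)); replace the endpoint whose sign matches f(c).
f(0.755000) = -9.893653, f(2.700000) = 28.675276
step 1: c = 1.253929, f(c) = -7.106128 < 0 → new bracket [1.253929, 2.700000]
step 2: c = 1.541116, f(c) = -4.303295 < 0 → new bracket [1.541116, 2.700000]
step 3: c = 1.692336, f(c) = -2.306964 < 0 → new bracket [1.692336, 2.700000]
step 4: c = 1.767368, f(c) = -1.151319 < 0 → new bracket [1.767368, 2.700000]

1.76737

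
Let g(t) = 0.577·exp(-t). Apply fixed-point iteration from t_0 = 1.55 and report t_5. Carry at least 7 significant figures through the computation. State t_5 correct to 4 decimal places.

0.3837

t_1 = g(1.550000) = 0.122467
t_2 = g(0.122467) = 0.510492
t_3 = g(0.510492) = 0.346315
t_4 = g(0.346315) = 0.408106
t_5 = g(0.408106) = 0.383652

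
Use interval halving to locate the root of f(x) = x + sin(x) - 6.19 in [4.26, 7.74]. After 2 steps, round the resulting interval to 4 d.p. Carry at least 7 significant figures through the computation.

[6.0000, 6.8700]

f(4.260000) = -2.829405, f(7.740000) = 2.543511 (opposite signs)
step 1: m = 6.000000, f(m) = -0.469415 < 0 → root in [6.000000, 7.740000]
step 2: m = 6.870000, f(m) = 1.233711 > 0 → root in [6.000000, 6.870000]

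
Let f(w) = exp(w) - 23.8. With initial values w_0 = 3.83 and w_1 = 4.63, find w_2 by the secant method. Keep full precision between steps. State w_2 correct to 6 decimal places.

f(w_0) = 22.262538, f(w_1) = 78.714064
w_2 = 4.630000 - (78.714064)·(4.630000 - 3.830000)/(78.714064 - (22.262538)) = 3.514508; f(w_2) = 9.799378

3.514508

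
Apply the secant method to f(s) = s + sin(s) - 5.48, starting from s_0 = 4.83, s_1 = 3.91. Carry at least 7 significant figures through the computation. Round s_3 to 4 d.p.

5.4668

f(s_0) = -1.643092, f(s_1) = -2.264991
s_2 = 3.910000 - (-2.264991)·(3.910000 - 4.830000)/(-2.264991 - (-1.643092)) = 7.260691; f(s_2) = 2.609796
s_3 = 7.260691 - (2.609796)·(7.260691 - 3.910000)/(2.609796 - (-2.264991)) = 5.466844; f(s_3) = -0.741800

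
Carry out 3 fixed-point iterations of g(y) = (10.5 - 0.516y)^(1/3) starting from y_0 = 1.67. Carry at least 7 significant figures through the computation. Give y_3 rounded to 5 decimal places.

2.11127

y_1 = g(1.670000) = 2.128138
y_2 = g(2.128138) = 2.110595
y_3 = g(2.110595) = 2.111272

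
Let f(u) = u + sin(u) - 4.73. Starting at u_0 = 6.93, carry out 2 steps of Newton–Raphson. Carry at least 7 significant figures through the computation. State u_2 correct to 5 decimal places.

5.46394

f'(u) = 1 + cos(u)
u_0 = 6.930000: f = 2.802648, f' = 1.798007 → u_1 = 6.930000 - (2.802648)/(1.798007) = 5.371248
u_1 = 5.371248: f = -0.149443, f' = 1.612215 → u_2 = 5.371248 - (-0.149443)/(1.612215) = 5.463942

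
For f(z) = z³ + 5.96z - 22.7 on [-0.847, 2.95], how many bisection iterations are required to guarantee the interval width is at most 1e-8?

29

Initial width b − a = 2.95 − -0.847 = 3.797000.
After n steps the width is (b−a)/2^n; need (b−a)/2^n ≤ 1e-8.
So n ≥ log₂(3.797000/1e-8) = log₂(379700000.0000) ≈ 28.5003.
Hence n = 29.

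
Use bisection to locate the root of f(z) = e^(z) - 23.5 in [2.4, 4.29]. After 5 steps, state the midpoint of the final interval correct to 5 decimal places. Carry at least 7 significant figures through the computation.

3.13828

f(2.400000) = -12.476824, f(4.290000) = 49.466468 (opposite signs)
step 1: m = 3.345000, f(m) = 4.860576 > 0 → root in [2.400000, 3.345000]
step 2: m = 2.872500, f(m) = -5.818834 < 0 → root in [2.872500, 3.345000]
step 3: m = 3.108750, f(m) = -1.106964 < 0 → root in [3.108750, 3.345000]
step 4: m = 3.226875, f(m) = 1.700781 > 0 → root in [3.108750, 3.226875]
step 5: m = 3.167812, f(m) = 0.255462 > 0 → root in [3.108750, 3.167812]
Midpoint of [3.108750, 3.167812] = 3.138281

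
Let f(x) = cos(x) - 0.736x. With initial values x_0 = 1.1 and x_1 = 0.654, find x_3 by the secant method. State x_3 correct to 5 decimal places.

0.87357

f(x_0) = -0.356004, f(x_1) = 0.312313
x_2 = 0.654000 - (0.312313)·(0.654000 - 1.100000)/(0.312313 - (-0.356004)) = 0.862421; f(x_2) = 0.015858
x_3 = 0.862421 - (0.015858)·(0.862421 - 0.654000)/(0.015858 - (0.312313)) = 0.873571; f(x_3) = -0.000855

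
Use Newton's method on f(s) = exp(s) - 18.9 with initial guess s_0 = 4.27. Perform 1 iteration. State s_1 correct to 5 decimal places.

3.53426

f'(s) = exp(s)
s_0 = 4.270000: f = 52.621636, f' = 71.521636 → s_1 = 4.270000 - (52.621636)/(71.521636) = 3.534256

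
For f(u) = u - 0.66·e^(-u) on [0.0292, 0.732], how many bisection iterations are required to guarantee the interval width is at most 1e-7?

23

Initial width b − a = 0.732 − 0.0292 = 0.702800.
After n steps the width is (b−a)/2^n; need (b−a)/2^n ≤ 1e-7.
So n ≥ log₂(0.702800/1e-7) = log₂(7028000.0000) ≈ 22.7447.
Hence n = 23.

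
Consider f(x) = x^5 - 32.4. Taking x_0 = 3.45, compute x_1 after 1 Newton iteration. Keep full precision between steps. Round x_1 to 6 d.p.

f'(x) = 5x^4
x_0 = 3.450000: f = 456.359797, f' = 708.347531 → x_1 = 3.450000 - (456.359797)/(708.347531) = 2.805740

2.805740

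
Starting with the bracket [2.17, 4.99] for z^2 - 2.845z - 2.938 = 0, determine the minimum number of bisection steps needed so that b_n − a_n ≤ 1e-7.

Initial width b − a = 4.99 − 2.17 = 2.820000.
After n steps the width is (b−a)/2^n; need (b−a)/2^n ≤ 1e-7.
So n ≥ log₂(2.820000/1e-7) = log₂(28200000.0000) ≈ 24.7492.
Hence n = 25.

25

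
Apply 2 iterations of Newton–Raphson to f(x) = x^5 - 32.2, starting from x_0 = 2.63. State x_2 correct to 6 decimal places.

2.047318

Newton update: x ← x − f(x)/f'(x).
f'(x) = 5x^4
x_0 = 2.630000: f = 93.628420, f' = 239.217528 → x_1 = 2.630000 - (93.628420)/(239.217528) = 2.238606
x_1 = 2.238606: f = 24.019613, f' = 125.568379 → x_2 = 2.238606 - (24.019613)/(125.568379) = 2.047318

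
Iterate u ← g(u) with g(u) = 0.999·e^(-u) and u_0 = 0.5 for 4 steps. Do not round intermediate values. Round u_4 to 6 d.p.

u_1 = g(0.500000) = 0.605924
u_2 = g(0.605924) = 0.545024
u_3 = g(0.545024) = 0.579248
u_4 = g(0.579248) = 0.559759

0.559759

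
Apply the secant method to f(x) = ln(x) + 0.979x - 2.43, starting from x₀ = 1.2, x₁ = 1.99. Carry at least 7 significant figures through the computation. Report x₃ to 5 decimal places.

Secant update: x_(k+1) = x_k − f(x_k)·(x_k − x_(k-1))/(f(x_k) − f(x_(k-1))).
f(x_0) = -1.072878, f(x_1) = 0.206345
x_2 = 1.990000 - (0.206345)·(1.990000 - 1.200000)/(0.206345 - (-1.072878)) = 1.862569; f(x_2) = 0.015412
x_3 = 1.862569 - (0.015412)·(1.862569 - 1.990000)/(0.015412 - (0.206345)) = 1.852283; f(x_3) = -0.000196

1.85228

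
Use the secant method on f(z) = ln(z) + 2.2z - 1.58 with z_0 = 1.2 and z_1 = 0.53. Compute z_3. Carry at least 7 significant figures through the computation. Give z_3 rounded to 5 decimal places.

f(z_0) = 1.242322, f(z_1) = -1.048878
z_2 = 0.530000 - (-1.048878)·(0.530000 - 1.200000)/(-1.048878 - (1.242322)) = 0.836716; f(z_2) = 0.082506
z_3 = 0.836716 - (0.082506)·(0.836716 - 0.530000)/(0.082506 - (-1.048878)) = 0.814349; f(z_3) = 0.006202

0.81435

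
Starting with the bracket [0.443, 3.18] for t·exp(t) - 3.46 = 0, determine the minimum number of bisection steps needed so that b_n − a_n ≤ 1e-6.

22

Initial width b − a = 3.18 − 0.443 = 2.737000.
After n steps the width is (b−a)/2^n; need (b−a)/2^n ≤ 1e-6.
So n ≥ log₂(2.737000/1e-6) = log₂(2737000.0000) ≈ 21.3842.
Hence n = 22.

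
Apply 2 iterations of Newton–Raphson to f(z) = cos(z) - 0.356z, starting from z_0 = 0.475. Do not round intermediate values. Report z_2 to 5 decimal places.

1.15391

f'(z) = -sin(z) - 0.356
z_0 = 0.475000: f = 0.720193, f' = -0.813338 → z_1 = 0.475000 - (0.720193)/(-0.813338) = 1.360477
z_1 = 1.360477: f = -0.275558, f' = -1.333964 → z_2 = 1.360477 - (-0.275558)/(-1.333964) = 1.153907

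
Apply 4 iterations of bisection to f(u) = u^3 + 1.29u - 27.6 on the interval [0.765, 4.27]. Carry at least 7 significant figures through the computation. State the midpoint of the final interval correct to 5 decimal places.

2.84609

f(0.765000) = -26.165453, f(4.270000) = 55.762783 (opposite signs)
step 1: m = 2.517500, f(m) = -8.396998 < 0 → root in [2.517500, 4.270000]
step 2: m = 3.393750, f(m) = 15.865586 > 0 → root in [2.517500, 3.393750]
step 3: m = 2.955625, f(m) = 2.032266 > 0 → root in [2.517500, 2.955625]
step 4: m = 2.736562, f(m) = -3.576335 < 0 → root in [2.736562, 2.955625]
Midpoint of [2.736562, 2.955625] = 2.846094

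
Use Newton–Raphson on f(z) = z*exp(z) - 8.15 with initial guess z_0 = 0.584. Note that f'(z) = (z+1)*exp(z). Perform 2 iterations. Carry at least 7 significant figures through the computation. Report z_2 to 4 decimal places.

2.4207

Newton update: z ← z − f(z)/f'(z).
z_0 = 0.584000: f = -7.102773, f' = 2.840424 → z_1 = 0.584000 - (-7.102773)/(2.840424) = 3.084603
z_1 = 3.084603: f = 59.275698, f' = 89.284489 → z_2 = 3.084603 - (59.275698)/(89.284489) = 2.420706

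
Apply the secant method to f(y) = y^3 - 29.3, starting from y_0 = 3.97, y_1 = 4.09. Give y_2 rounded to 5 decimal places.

f(y_0) = 33.270773, f(y_1) = 39.117929
y_2 = 4.090000 - (39.117929)·(4.090000 - 3.970000)/(39.117929 - (33.270773)) = 3.287191; f(y_2) = 6.220141

3.28719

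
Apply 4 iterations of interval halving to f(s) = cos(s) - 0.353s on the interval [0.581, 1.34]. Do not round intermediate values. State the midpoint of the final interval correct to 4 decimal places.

f(0.581000) = 0.630821, f(1.340000) = -0.244267 (opposite signs)
step 1: m = 0.960500, f(m) = 0.234054 > 0 → root in [0.960500, 1.340000]
step 2: m = 1.150250, f(m) = 0.002221 > 0 → root in [1.150250, 1.340000]
step 3: m = 1.245125, f(m) = -0.119584 < 0 → root in [1.150250, 1.245125]
step 4: m = 1.197688, f(m) = -0.058272 < 0 → root in [1.150250, 1.197688]
Midpoint of [1.150250, 1.197688] = 1.173969

1.1740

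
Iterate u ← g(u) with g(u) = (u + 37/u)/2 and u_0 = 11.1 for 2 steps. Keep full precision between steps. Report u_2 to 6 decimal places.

6.171844

u_1 = g(11.100000) = 7.216667
u_2 = g(7.216667) = 6.171844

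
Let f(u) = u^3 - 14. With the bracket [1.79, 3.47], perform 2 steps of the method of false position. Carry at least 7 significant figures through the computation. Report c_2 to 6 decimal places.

2.327662

False-position update: c = (a·f(b) − b·f(a))/(f(b) − f(a)); replace the endpoint whose sign matches f(c).
f(1.790000) = -8.264661, f(3.470000) = 27.781923
step 1: c = 2.175186, f(c) = -3.708254 < 0 → new bracket [2.175186, 3.470000]
step 2: c = 2.327662, f(c) = -1.388705 < 0 → new bracket [2.327662, 3.470000]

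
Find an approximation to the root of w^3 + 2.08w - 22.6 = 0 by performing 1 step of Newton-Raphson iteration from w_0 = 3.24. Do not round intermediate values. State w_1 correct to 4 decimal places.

Newton update: w ← w − f(w)/f'(w).
f'(w) = 3w^2 + 2.08
w_0 = 3.240000: f = 18.151424, f' = 33.572800 → w_1 = 3.240000 - (18.151424)/(33.572800) = 2.699341

2.6993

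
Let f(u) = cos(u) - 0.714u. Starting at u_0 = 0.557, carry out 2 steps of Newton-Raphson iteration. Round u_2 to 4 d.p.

f'(u) = -sin(u) - 0.714
u_0 = 0.557000: f = 0.451147, f' = -1.242642 → u_1 = 0.557000 - (0.451147)/(-1.242642) = 0.920055
u_1 = 0.920055: f = -0.051142, f' = -1.509635 → u_2 = 0.920055 - (-0.051142)/(-1.509635) = 0.886177

0.8862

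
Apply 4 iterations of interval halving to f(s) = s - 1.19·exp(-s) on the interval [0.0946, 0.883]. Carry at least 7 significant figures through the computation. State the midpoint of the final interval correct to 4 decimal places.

0.6120

f(0.094600) = -0.987987, f(0.883000) = 0.390887 (opposite signs)
step 1: m = 0.488800, f(m) = -0.241101 < 0 → root in [0.488800, 0.883000]
step 2: m = 0.685900, f(m) = 0.086572 > 0 → root in [0.488800, 0.685900]
step 3: m = 0.587350, f(m) = -0.074050 < 0 → root in [0.587350, 0.685900]
step 4: m = 0.636625, f(m) = 0.007026 > 0 → root in [0.587350, 0.636625]
Midpoint of [0.587350, 0.636625] = 0.611988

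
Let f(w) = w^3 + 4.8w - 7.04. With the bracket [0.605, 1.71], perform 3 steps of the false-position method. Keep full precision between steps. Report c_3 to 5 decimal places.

1.14501

f(0.605000) = -3.914555, f(1.710000) = 6.168211
step 1: c = 1.034008, f(c) = -0.971232 < 0 → new bracket [1.034008, 1.710000]
step 2: c = 1.125968, f(c) = -0.207848 < 0 → new bracket [1.125968, 1.710000]
step 3: c = 1.145006, f(c) = -0.042822 < 0 → new bracket [1.145006, 1.710000]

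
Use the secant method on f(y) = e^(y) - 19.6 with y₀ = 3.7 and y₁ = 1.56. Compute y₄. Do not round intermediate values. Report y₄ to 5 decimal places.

2.84210

Secant update: y_(k+1) = y_k − f(y_k)·(y_k − y_(k-1))/(f(y_k) − f(y_(k-1))).
f(y_0) = 20.847304, f(y_1) = -14.841179
y_2 = 1.560000 - (-14.841179)·(1.560000 - 3.700000)/(-14.841179 - (20.847304)) = 2.449926; f(y_2) = -8.012506
y_3 = 2.449926 - (-8.012506)·(2.449926 - 1.560000)/(-8.012506 - (-14.841179)) = 3.494132; f(y_3) = 13.321713
y_4 = 3.494132 - (13.321713)·(3.494132 - 2.449926)/(13.321713 - (-8.012506)) = 2.842100; f(y_4) = -2.448262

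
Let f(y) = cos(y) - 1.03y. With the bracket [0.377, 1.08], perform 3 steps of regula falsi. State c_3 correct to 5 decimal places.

False-position update: c = (a·f(b) − b·f(a))/(f(b) − f(a)); replace the endpoint whose sign matches f(c).
f(0.377000) = 0.541463, f(1.080000) = -0.641072
step 1: c = 0.698892, f(c) = 0.045697 > 0 → new bracket [0.698892, 1.080000]
step 2: c = 0.724250, f(c) = 0.003018 > 0 → new bracket [0.724250, 1.080000]
step 3: c = 0.725918, f(c) = 0.000196 > 0 → new bracket [0.725918, 1.080000]

0.72592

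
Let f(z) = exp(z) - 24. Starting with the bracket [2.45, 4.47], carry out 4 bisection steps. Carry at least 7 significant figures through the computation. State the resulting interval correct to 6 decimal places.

[3.081250, 3.207500]

f(2.450000) = -12.411653, f(4.470000) = 63.356723 (opposite signs)
step 1: m = 3.460000, f(m) = 7.816977 > 0 → root in [2.450000, 3.460000]
step 2: m = 2.955000, f(m) = -4.798277 < 0 → root in [2.955000, 3.460000]
step 3: m = 3.207500, f(m) = 0.717216 > 0 → root in [2.955000, 3.207500]
step 4: m = 3.081250, f(m) = -2.214383 < 0 → root in [3.081250, 3.207500]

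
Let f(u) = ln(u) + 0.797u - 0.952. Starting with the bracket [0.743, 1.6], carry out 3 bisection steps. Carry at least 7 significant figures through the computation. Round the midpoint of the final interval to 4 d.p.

1.1179

f(0.743000) = -0.656888, f(1.600000) = 0.793204 (opposite signs)
step 1: m = 1.171500, f(m) = 0.139970 > 0 → root in [0.743000, 1.171500]
step 2: m = 0.957250, f(m) = -0.232762 < 0 → root in [0.957250, 1.171500]
step 3: m = 1.064375, f(m) = -0.041305 < 0 → root in [1.064375, 1.171500]
Midpoint of [1.064375, 1.171500] = 1.117938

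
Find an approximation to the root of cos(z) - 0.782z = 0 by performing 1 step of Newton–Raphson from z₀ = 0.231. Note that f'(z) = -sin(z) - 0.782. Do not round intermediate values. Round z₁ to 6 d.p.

1.015208

z_0 = 0.231000: f = 0.792796, f' = -1.010951 → z_1 = 0.231000 - (0.792796)/(-1.010951) = 1.015208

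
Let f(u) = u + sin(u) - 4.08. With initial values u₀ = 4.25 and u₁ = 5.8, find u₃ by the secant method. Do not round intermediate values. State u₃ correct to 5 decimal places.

f(u_0) = -0.724989, f(u_1) = 1.255398
u_2 = 5.800000 - (1.255398)·(5.800000 - 4.250000)/(1.255398 - (-0.724989)) = 4.817431; f(u_2) = -0.257057
u_3 = 4.817431 - (-0.257057)·(4.817431 - 5.800000)/(-0.257057 - (1.255398)) = 4.984429; f(u_3) = -0.058796

4.98443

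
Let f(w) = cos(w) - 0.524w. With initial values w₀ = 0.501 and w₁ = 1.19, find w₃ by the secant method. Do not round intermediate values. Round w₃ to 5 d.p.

f(w_0) = 0.614579, f(w_1) = -0.251900
w_2 = 1.190000 - (-0.251900)·(1.190000 - 0.501000)/(-0.251900 - (0.614579)) = 0.989696; f(w_2) = 0.030343
w_3 = 0.989696 - (0.030343)·(0.989696 - 1.190000)/(0.030343 - (-0.251900)) = 1.011230; f(w_3) = 0.000934

1.01123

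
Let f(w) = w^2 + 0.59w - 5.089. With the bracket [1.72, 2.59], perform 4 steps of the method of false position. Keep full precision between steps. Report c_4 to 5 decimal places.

1.98003

False-position update: c = (a·f(b) − b·f(a))/(f(b) − f(a)); replace the endpoint whose sign matches f(c).
f(1.720000) = -1.115800, f(2.590000) = 3.147200
step 1: c = 1.947714, f(c) = -0.146258 < 0 → new bracket [1.947714, 2.590000]
step 2: c = 1.976237, f(c) = -0.017506 < 0 → new bracket [1.976237, 2.590000]
step 3: c = 1.979632, f(c) = -0.002072 < 0 → new bracket [1.979632, 2.590000]
step 4: c = 1.980034, f(c) = -0.000245 < 0 → new bracket [1.980034, 2.590000]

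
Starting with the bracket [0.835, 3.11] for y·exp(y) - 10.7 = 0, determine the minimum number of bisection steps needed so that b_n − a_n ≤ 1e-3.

Initial width b − a = 3.11 − 0.835 = 2.275000.
After n steps the width is (b−a)/2^n; need (b−a)/2^n ≤ 1e-3.
So n ≥ log₂(2.275000/1e-3) = log₂(2275.0000) ≈ 11.1517.
Hence n = 12.

12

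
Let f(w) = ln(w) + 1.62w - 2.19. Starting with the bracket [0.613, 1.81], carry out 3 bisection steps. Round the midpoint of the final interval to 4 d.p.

f(0.613000) = -1.686330, f(1.810000) = 1.335527 (opposite signs)
step 1: m = 1.211500, f(m) = -0.035511 < 0 → root in [1.211500, 1.810000]
step 2: m = 1.510750, f(m) = 0.670021 > 0 → root in [1.211500, 1.510750]
step 3: m = 1.361125, f(m) = 0.323334 > 0 → root in [1.211500, 1.361125]
Midpoint of [1.211500, 1.361125] = 1.286312

1.2863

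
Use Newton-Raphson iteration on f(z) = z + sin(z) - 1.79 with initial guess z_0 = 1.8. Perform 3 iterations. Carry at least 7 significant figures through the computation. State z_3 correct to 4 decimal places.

f'(z) = 1 + cos(z)
z_0 = 1.800000: f = 0.983848, f' = 0.772798 → z_1 = 1.800000 - (0.983848)/(0.772798) = 0.526902
z_1 = 0.526902: f = -0.760240, f' = 1.864369 → z_2 = 0.526902 - (-0.760240)/(1.864369) = 0.934675
z_2 = 0.934675: f = -0.050918, f' = 1.594080 → z_3 = 0.934675 - (-0.050918)/(1.594080) = 0.966618

0.9666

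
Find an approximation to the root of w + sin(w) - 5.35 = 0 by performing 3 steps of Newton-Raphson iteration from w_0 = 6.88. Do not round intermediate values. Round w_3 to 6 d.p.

5.807737

f'(w) = 1 + cos(w)
w_0 = 6.880000: f = 2.092011, f' = 1.827130 → w_1 = 6.880000 - (2.092011)/(1.827130) = 5.735029
w_1 = 5.735029: f = -0.136085, f' = 1.853487 → w_2 = 5.735029 - (-0.136085)/(1.853487) = 5.808450
w_2 = 5.808450: f = 0.001348, f' = 1.889414 → w_3 = 5.808450 - (0.001348)/(1.889414) = 5.807737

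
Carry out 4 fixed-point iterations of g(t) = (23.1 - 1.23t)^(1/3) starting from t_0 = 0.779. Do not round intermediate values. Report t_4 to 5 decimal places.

t_1 = g(0.779000) = 2.808048
t_2 = g(2.808048) = 2.698312
t_3 = g(2.698312) = 2.704477
t_4 = g(2.704477) = 2.704131

2.70413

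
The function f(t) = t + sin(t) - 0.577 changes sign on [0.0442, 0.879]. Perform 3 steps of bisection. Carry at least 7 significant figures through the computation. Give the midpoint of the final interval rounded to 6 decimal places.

0.305075

f(0.044200) = -0.488614, f(0.879000) = 1.072101 (opposite signs)
step 1: m = 0.461600, f(m) = 0.329981 > 0 → root in [0.044200, 0.461600]
step 2: m = 0.252900, f(m) = -0.073887 < 0 → root in [0.252900, 0.461600]
step 3: m = 0.357250, f(m) = 0.129949 > 0 → root in [0.252900, 0.357250]
Midpoint of [0.252900, 0.357250] = 0.305075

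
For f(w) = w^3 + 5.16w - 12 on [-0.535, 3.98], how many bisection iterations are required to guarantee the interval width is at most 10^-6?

Initial width b − a = 3.98 − -0.535 = 4.515000.
After n steps the width is (b−a)/2^n; need (b−a)/2^n ≤ 10^-6.
So n ≥ log₂(4.515000/10^-6) = log₂(4515000.0000) ≈ 22.1063.
Hence n = 23.

23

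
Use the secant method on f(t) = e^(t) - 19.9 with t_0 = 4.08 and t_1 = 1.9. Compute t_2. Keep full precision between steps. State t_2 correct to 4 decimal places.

f(t_0) = 39.245470, f(t_1) = -13.214106
t_2 = 1.900000 - (-13.214106)·(1.900000 - 4.080000)/(-13.214106 - (39.245470)) = 2.449123; f(t_2) = -8.321814

2.4491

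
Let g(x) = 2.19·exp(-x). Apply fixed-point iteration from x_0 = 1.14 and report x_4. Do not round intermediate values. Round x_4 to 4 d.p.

x_1 = g(1.140000) = 0.700404
x_2 = g(0.700404) = 1.087083
x_3 = g(1.087083) = 0.738465
x_4 = g(0.738465) = 1.046484

1.0465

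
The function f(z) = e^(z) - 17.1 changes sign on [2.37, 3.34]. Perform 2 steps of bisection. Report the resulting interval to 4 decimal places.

[2.6125, 2.8550]

f(2.370000) = -6.402608, f(3.340000) = 11.119127 (opposite signs)
step 1: m = 2.855000, f(m) = 0.274437 > 0 → root in [2.370000, 2.855000]
step 2: m = 2.612500, f(m) = -3.466909 < 0 → root in [2.612500, 2.855000]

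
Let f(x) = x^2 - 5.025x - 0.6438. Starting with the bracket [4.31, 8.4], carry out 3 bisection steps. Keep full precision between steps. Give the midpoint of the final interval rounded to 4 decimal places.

5.0769

f(4.310000) = -3.725450, f(8.400000) = 27.706200 (opposite signs)
step 1: m = 6.355000, f(m) = 7.808350 > 0 → root in [4.310000, 6.355000]
step 2: m = 5.332500, f(m) = 0.995944 > 0 → root in [4.310000, 5.332500]
step 3: m = 4.821250, f(m) = -1.626130 < 0 → root in [4.821250, 5.332500]
Midpoint of [4.821250, 5.332500] = 5.076875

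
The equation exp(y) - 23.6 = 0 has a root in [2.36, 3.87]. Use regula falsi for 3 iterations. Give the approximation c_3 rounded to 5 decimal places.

False-position update: c = (a·f(b) − b·f(a))/(f(b) − f(a)); replace the endpoint whose sign matches f(c).
f(2.360000) = -13.009049, f(3.870000) = 24.342386
step 1: c = 2.885915, f(c) = -5.680051 < 0 → new bracket [2.885915, 3.870000]
step 2: c = 3.072097, f(c) = -2.012873 < 0 → new bracket [3.072097, 3.870000]
step 3: c = 3.133037, f(c) = -0.656454 < 0 → new bracket [3.133037, 3.870000]

3.13304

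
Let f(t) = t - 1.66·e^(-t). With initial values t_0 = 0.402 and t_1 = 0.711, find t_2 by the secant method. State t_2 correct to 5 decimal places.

0.76435

Secant update: t_(k+1) = t_k − f(t_k)·(t_k − t_(k-1))/(f(t_k) − f(t_(k-1))).
f(t_0) = -0.708508, f(t_1) = -0.104314
t_2 = 0.711000 - (-0.104314)·(0.711000 - 0.402000)/(-0.104314 - (-0.708508)) = 0.764349; f(t_2) = -0.008609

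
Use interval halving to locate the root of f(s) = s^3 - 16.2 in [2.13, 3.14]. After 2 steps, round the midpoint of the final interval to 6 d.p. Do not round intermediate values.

f(2.130000) = -6.536403, f(3.140000) = 14.759144 (opposite signs)
step 1: m = 2.635000, f(m) = 2.095398 > 0 → root in [2.130000, 2.635000]
step 2: m = 2.382500, f(m) = -2.676200 < 0 → root in [2.382500, 2.635000]
Midpoint of [2.382500, 2.635000] = 2.508750

2.508750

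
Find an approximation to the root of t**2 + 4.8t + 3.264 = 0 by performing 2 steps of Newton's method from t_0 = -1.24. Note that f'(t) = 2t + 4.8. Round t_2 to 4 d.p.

t_0 = -1.240000: f = -1.150400, f' = 2.320000 → t_1 = -1.240000 - (-1.150400)/(2.320000) = -0.744138
t_1 = -0.744138: f = 0.245879, f' = 3.311724 → t_2 = -0.744138 - (0.245879)/(3.311724) = -0.818383

-0.8184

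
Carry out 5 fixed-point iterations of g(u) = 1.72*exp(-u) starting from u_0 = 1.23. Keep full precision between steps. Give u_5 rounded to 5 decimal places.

0.67410

u_1 = g(1.230000) = 0.502743
u_2 = g(0.502743) = 1.040375
u_3 = g(1.040375) = 0.607714
u_4 = g(0.607714) = 0.936702
u_5 = g(0.936702) = 0.674099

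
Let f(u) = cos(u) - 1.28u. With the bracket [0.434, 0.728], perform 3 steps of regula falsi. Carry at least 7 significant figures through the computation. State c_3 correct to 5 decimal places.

f(0.434000) = 0.351771, f(0.728000) = -0.185333
step 1: c = 0.626552, f(c) = 0.008067 > 0 → new bracket [0.626552, 0.728000]
step 2: c = 0.630784, f(c) = 0.000162 > 0 → new bracket [0.630784, 0.728000]
step 3: c = 0.630869, f(c) = 0.000003 > 0 → new bracket [0.630869, 0.728000]

0.63087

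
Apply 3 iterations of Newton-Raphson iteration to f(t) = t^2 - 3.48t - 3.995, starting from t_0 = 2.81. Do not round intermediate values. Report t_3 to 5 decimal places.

Newton update: t ← t − f(t)/f'(t).
f'(t) = 2t - 3.48
t_0 = 2.810000: f = -5.877700, f' = 2.140000 → t_1 = 2.810000 - (-5.877700)/(2.140000) = 5.556589
t_1 = 5.556589: f = 7.543750, f' = 7.633178 → t_2 = 5.556589 - (7.543750)/(7.633178) = 4.568304
t_2 = 4.568304: f = 0.976706, f' = 5.656609 → t_3 = 4.568304 - (0.976706)/(5.656609) = 4.395638

4.39564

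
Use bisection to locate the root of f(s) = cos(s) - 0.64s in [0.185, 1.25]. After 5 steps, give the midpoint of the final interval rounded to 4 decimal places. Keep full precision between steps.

f(0.185000) = 0.864536, f(1.250000) = -0.484678 (opposite signs)
step 1: m = 0.717500, f(m) = 0.294252 > 0 → root in [0.717500, 1.250000]
step 2: m = 0.983750, f(m) = -0.075696 < 0 → root in [0.717500, 0.983750]
step 3: m = 0.850625, f(m) = 0.115113 > 0 → root in [0.850625, 0.983750]
step 4: m = 0.917188, f(m) = 0.021055 > 0 → root in [0.917188, 0.983750]
step 5: m = 0.950469, f(m) = -0.026998 < 0 → root in [0.917188, 0.950469]
Midpoint of [0.917188, 0.950469] = 0.933828

0.9338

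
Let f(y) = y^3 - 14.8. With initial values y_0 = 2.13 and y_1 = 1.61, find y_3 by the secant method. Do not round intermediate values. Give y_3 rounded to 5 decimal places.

2.38848

f(y_0) = -5.136403, f(y_1) = -10.626719
y_2 = 1.610000 - (-10.626719)·(1.610000 - 2.130000)/(-10.626719 - (-5.136403)) = 2.616480; f(y_2) = 3.112340
y_3 = 2.616480 - (3.112340)·(2.616480 - 1.610000)/(3.112340 - (-10.626719)) = 2.388480; f(y_3) = -1.174113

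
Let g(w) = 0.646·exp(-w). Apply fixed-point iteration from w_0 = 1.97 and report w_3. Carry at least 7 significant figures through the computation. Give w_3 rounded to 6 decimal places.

0.357971

w_1 = g(1.970000) = 0.090089
w_2 = g(0.090089) = 0.590347
w_3 = g(0.590347) = 0.357971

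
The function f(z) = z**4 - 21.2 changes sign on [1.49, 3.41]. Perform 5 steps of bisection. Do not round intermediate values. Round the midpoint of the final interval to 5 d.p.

2.12000

f(1.490000) = -16.271156, f(3.410000) = 114.012710 (opposite signs)
step 1: m = 2.450000, f(m) = 14.830006 > 0 → root in [1.490000, 2.450000]
step 2: m = 1.970000, f(m) = -6.138615 < 0 → root in [1.970000, 2.450000]
step 3: m = 2.210000, f(m) = 2.654433 > 0 → root in [1.970000, 2.210000]
step 4: m = 2.090000, f(m) = -2.119702 < 0 → root in [2.090000, 2.210000]
step 5: m = 2.150000, f(m) = 0.167506 > 0 → root in [2.090000, 2.150000]
Midpoint of [2.090000, 2.150000] = 2.120000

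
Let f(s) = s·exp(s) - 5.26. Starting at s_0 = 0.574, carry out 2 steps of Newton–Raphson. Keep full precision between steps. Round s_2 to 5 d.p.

1.62519

f'(s) = (s + 1)·exp(s)
s_0 = 0.574000: f = -4.240947, f' = 2.794408 → s_1 = 0.574000 - (-4.240947)/(2.794408) = 2.091655
s_1 = 2.091655: f = 11.678863, f' = 25.037170 → s_2 = 2.091655 - (11.678863)/(25.037170) = 1.625194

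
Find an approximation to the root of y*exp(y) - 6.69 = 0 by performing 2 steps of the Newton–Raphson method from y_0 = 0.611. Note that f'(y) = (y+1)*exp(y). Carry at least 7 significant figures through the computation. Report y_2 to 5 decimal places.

1.93251

y_0 = 0.611000: f = -5.564371, f' = 2.967901 → y_1 = 0.611000 - (-5.564371)/(2.967901) = 2.485850
y_1 = 2.485850: f = 23.168373, f' = 41.869705 → y_2 = 2.485850 - (23.168373)/(41.869705) = 1.932506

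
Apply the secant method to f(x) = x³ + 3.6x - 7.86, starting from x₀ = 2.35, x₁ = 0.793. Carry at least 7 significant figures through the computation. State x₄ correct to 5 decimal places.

f(x_0) = 13.577875, f(x_1) = -4.506523
x_2 = 0.793000 - (-4.506523)·(0.793000 - 2.350000)/(-4.506523 - (13.577875)) = 1.180995; f(x_2) = -1.961226
x_3 = 1.180995 - (-1.961226)·(1.180995 - 0.793000)/(-1.961226 - (-4.506523)) = 1.479957; f(x_3) = 0.709351
x_4 = 1.479957 - (0.709351)·(1.479957 - 1.180995)/(0.709351 - (-1.961226)) = 1.400547; f(x_4) = -0.070810

1.40055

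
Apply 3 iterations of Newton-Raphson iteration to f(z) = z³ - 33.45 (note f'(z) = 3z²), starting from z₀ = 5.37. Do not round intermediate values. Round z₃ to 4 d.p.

z_0 = 5.370000: f = 121.404153, f' = 86.510700 → z_1 = 5.370000 - (121.404153)/(86.510700) = 3.966657
z_1 = 3.966657: f = 28.962858, f' = 47.203112 → z_2 = 3.966657 - (28.962858)/(47.203112) = 3.353078
z_2 = 3.353078: f = 4.249098, f' = 33.729396 → z_3 = 3.353078 - (4.249098)/(33.729396) = 3.227102

3.2271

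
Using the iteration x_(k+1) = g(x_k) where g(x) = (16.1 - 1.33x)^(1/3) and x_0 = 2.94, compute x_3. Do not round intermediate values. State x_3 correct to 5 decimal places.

2.34950

x_1 = g(2.940000) = 2.301436
x_2 = g(2.301436) = 2.353689
x_3 = g(2.353689) = 2.349500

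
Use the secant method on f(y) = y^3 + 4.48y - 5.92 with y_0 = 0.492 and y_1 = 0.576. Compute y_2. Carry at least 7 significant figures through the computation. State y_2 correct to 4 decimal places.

1.1659

f(y_0) = -3.596745, f(y_1) = -3.148417
y_2 = 0.576000 - (-3.148417)·(0.576000 - 0.492000)/(-3.148417 - (-3.596745)) = 1.165897; f(y_2) = 0.888041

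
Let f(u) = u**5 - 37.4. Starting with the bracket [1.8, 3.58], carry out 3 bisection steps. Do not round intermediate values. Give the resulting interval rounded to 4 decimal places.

f(1.800000) = -18.504320, f(3.580000) = 550.651190 (opposite signs)
step 1: m = 2.690000, f(m) = 103.451475 > 0 → root in [1.800000, 2.690000]
step 2: m = 2.245000, f(m) = 19.627158 > 0 → root in [1.800000, 2.245000]
step 3: m = 2.022500, f(m) = -3.559042 < 0 → root in [2.022500, 2.245000]

[2.0225, 2.2450]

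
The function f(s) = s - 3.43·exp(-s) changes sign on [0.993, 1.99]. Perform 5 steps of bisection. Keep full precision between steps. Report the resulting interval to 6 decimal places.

[1.117625, 1.148781]

f(0.993000) = -0.277690, f(1.990000) = 1.521135 (opposite signs)
step 1: m = 1.491500, f(m) = 0.719630 > 0 → root in [0.993000, 1.491500]
step 2: m = 1.242250, f(m) = 0.251893 > 0 → root in [0.993000, 1.242250]
step 3: m = 1.117625, f(m) = -0.004176 < 0 → root in [1.117625, 1.242250]
step 4: m = 1.179938, f(m) = 0.125906 > 0 → root in [1.117625, 1.179938]
step 5: m = 1.148781, f(m) = 0.061393 > 0 → root in [1.117625, 1.148781]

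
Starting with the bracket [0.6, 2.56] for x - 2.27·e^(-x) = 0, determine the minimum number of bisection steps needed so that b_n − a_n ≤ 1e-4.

Initial width b − a = 2.56 − 0.6 = 1.960000.
After n steps the width is (b−a)/2^n; need (b−a)/2^n ≤ 1e-4.
So n ≥ log₂(1.960000/1e-4) = log₂(19600.0000) ≈ 14.2586.
Hence n = 15.

15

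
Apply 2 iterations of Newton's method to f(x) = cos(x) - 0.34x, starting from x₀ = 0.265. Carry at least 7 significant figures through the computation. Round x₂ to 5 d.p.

1.16815

Newton update: x ← x − f(x)/f'(x).
f'(x) = -sin(x) - 0.34
x_0 = 0.265000: f = 0.874993, f' = -0.601909 → x_1 = 0.265000 - (0.874993)/(-0.601909) = 1.718695
x_1 = 1.718695: f = -0.731716, f' = -1.329083 → x_2 = 1.718695 - (-0.731716)/(-1.329083) = 1.168153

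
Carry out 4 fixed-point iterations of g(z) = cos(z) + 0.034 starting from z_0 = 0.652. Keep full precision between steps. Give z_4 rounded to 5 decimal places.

z_1 = g(0.652000) = 0.828872
z_2 = g(0.828872) = 0.709708
z_3 = g(0.709708) = 0.792552
z_4 = g(0.792552) = 0.736030

0.73603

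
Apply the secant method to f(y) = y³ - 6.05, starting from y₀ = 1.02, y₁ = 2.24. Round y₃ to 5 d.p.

f(y_0) = -4.988792, f(y_1) = 5.189424
y_2 = 2.240000 - (5.189424)·(2.240000 - 1.020000)/(5.189424 - (-4.988792)) = 1.617976; f(y_2) = -1.814390
y_3 = 1.617976 - (-1.814390)·(1.617976 - 2.240000)/(-1.814390 - (5.189424)) = 1.779116; f(y_3) = -0.418649

1.77912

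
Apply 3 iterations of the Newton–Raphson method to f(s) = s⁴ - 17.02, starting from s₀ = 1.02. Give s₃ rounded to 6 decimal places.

2.804716

f'(s) = 4s³
s_0 = 1.020000: f = -15.937568, f' = 4.244832 → s_1 = 1.020000 - (-15.937568)/(4.244832) = 4.774582
s_1 = 4.774582: f = 502.666286, f' = 435.377452 → s_2 = 4.774582 - (502.666286)/(435.377452) = 3.620029
s_2 = 3.620029: f = 154.710739, f' = 189.756220 → s_3 = 3.620029 - (154.710739)/(189.756220) = 2.804716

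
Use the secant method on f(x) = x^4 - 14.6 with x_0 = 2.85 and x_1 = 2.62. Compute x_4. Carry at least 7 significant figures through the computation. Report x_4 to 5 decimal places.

1.97191

f(x_0) = 51.375006, f(x_1) = 32.519987
x_2 = 2.620000 - (32.519987)·(2.620000 - 2.850000)/(32.519987 - (51.375006)) = 2.223310; f(x_2) = 9.834311
x_3 = 2.223310 - (9.834311)·(2.223310 - 2.620000)/(9.834311 - (32.519987)) = 2.051344; f(x_3) = 3.107356
x_4 = 2.051344 - (3.107356)·(2.051344 - 2.223310)/(3.107356 - (9.834311)) = 1.971908; f(x_4) = 0.519818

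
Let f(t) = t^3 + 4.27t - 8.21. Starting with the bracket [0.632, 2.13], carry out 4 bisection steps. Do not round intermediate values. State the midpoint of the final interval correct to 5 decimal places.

1.33419

f(0.632000) = -5.258924, f(2.130000) = 10.548697 (opposite signs)
step 1: m = 1.381000, f(m) = 0.320659 > 0 → root in [0.632000, 1.381000]
step 2: m = 1.006500, f(m) = -2.892618 < 0 → root in [1.006500, 1.381000]
step 3: m = 1.193750, f(m) = -1.411547 < 0 → root in [1.193750, 1.381000]
step 4: m = 1.287375, f(m) = -0.579298 < 0 → root in [1.287375, 1.381000]
Midpoint of [1.287375, 1.381000] = 1.334188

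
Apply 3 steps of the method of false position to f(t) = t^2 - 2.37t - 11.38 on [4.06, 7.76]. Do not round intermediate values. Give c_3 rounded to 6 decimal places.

4.740521

f(4.060000) = -4.518600, f(7.760000) = 30.446400
step 1: c = 4.538159, f(c) = -1.540552 < 0 → new bracket [4.538159, 7.760000]
step 2: c = 4.693329, f(c) = -0.475855 < 0 → new bracket [4.693329, 7.760000]
step 3: c = 4.740521, f(c) = -0.142496 < 0 → new bracket [4.740521, 7.760000]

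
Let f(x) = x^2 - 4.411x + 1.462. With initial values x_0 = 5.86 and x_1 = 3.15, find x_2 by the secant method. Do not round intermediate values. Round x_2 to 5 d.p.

3.69580

f(x_0) = 9.953140, f(x_1) = -2.510150
x_2 = 3.150000 - (-2.510150)·(3.150000 - 5.860000)/(-2.510150 - (9.953140)) = 3.695803; f(x_2) = -1.181226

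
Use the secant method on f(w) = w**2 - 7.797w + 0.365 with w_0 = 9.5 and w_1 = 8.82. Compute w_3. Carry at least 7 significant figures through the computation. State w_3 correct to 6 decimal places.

Secant update: w_(k+1) = w_k − f(w_k)·(w_k − w_(k-1))/(f(w_k) − f(w_(k-1))).
f(w_0) = 16.543500, f(w_1) = 9.387860
w_2 = 8.820000 - (9.387860)·(8.820000 - 9.500000)/(9.387860 - (16.543500)) = 7.927872; f(w_2) = 1.402539
w_3 = 7.927872 - (1.402539)·(7.927872 - 8.820000)/(1.402539 - (9.387860)) = 7.771179; f(w_3) = 0.164343

7.771179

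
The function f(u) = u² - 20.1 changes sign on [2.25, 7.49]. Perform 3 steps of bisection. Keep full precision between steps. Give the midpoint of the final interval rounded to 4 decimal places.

4.5425

f(2.250000) = -15.037500, f(7.490000) = 36.000100 (opposite signs)
step 1: m = 4.870000, f(m) = 3.616900 > 0 → root in [2.250000, 4.870000]
step 2: m = 3.560000, f(m) = -7.426400 < 0 → root in [3.560000, 4.870000]
step 3: m = 4.215000, f(m) = -2.333775 < 0 → root in [4.215000, 4.870000]
Midpoint of [4.215000, 4.870000] = 4.542500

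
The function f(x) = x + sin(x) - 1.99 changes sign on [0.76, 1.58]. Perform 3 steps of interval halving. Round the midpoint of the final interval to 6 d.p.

1.118750

f(0.760000) = -0.541079, f(1.580000) = 0.589958 (opposite signs)
step 1: m = 1.170000, f(m) = 0.100751 > 0 → root in [0.760000, 1.170000]
step 2: m = 0.965000, f(m) = -0.202951 < 0 → root in [0.965000, 1.170000]
step 3: m = 1.067500, f(m) = -0.046503 < 0 → root in [1.067500, 1.170000]
Midpoint of [1.067500, 1.170000] = 1.118750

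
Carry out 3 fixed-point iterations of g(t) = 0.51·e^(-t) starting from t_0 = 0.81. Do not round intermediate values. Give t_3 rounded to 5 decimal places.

t_1 = g(0.810000) = 0.226878
t_2 = g(0.226878) = 0.406479
t_3 = g(0.406479) = 0.339655

0.33966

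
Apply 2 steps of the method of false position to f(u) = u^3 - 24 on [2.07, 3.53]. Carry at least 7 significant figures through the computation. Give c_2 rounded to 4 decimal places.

2.8472

f(2.070000) = -15.130257, f(3.530000) = 19.986977
step 1: c = 2.699041, f(c) = -4.337969 < 0 → new bracket [2.699041, 3.530000]
step 2: c = 2.847229, f(c) = -0.918325 < 0 → new bracket [2.847229, 3.530000]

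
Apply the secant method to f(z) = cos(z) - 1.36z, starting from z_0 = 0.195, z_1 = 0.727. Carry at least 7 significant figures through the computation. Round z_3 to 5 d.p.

0.60455

f(z_0) = 0.715848, f(z_1) = -0.241548
z_2 = 0.727000 - (-0.241548)·(0.727000 - 0.195000)/(-0.241548 - (0.715848)) = 0.592778; f(z_2) = 0.023214
z_3 = 0.592778 - (0.023214)·(0.592778 - 0.727000)/(0.023214 - (-0.241548)) = 0.604546; f(z_3) = 0.000577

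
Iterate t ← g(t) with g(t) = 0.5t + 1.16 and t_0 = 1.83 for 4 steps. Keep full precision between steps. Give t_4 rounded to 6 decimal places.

2.289375

t_1 = g(1.830000) = 2.075000
t_2 = g(2.075000) = 2.197500
t_3 = g(2.197500) = 2.258750
t_4 = g(2.258750) = 2.289375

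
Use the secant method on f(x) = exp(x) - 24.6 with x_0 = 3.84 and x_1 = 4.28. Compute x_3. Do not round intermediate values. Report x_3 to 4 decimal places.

Secant update: x_(k+1) = x_k − f(x_k)·(x_k − x_(k-1))/(f(x_k) − f(x_(k-1))).
f(x_0) = 21.925474, f(x_1) = 47.640440
x_2 = 4.280000 - (47.640440)·(4.280000 - 3.840000)/(47.640440 - (21.925474)) = 3.464841; f(x_2) = 7.371366
x_3 = 3.464841 - (7.371366)·(3.464841 - 4.280000)/(7.371366 - (47.640440)) = 3.315624; f(x_3) = 2.939560

3.3156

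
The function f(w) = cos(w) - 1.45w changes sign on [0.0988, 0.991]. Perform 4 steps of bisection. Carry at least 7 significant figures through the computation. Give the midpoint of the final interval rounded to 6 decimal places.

0.572781

f(0.098800) = 0.851863, f(0.991000) = -0.889096 (opposite signs)
step 1: m = 0.544900, f(m) = 0.065074 > 0 → root in [0.544900, 0.991000]
step 2: m = 0.767950, f(m) = -0.394191 < 0 → root in [0.544900, 0.767950]
step 3: m = 0.656425, f(m) = -0.159637 < 0 → root in [0.544900, 0.656425]
step 4: m = 0.600662, f(m) = -0.045999 < 0 → root in [0.544900, 0.600662]
Midpoint of [0.544900, 0.600662] = 0.572781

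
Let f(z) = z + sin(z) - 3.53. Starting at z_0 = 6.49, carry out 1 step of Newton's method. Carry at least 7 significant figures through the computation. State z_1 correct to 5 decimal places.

f'(z) = 1 + cos(z)
z_0 = 6.490000: f = 3.165344, f' = 1.978690 → z_1 = 6.490000 - (3.165344)/(1.978690) = 4.890283

4.89028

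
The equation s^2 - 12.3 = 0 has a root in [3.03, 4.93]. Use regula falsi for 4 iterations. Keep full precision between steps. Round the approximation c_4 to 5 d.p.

3.50672

False-position update: c = (a·f(b) − b·f(a))/(f(b) − f(a)); replace the endpoint whose sign matches f(c).
f(3.030000) = -3.119100, f(4.930000) = 12.004900
step 1: c = 3.421847, f(c) = -0.590965 < 0 → new bracket [3.421847, 4.930000]
step 2: c = 3.492605, f(c) = -0.101708 < 0 → new bracket [3.492605, 4.930000]
step 3: c = 3.504681, f(c) = -0.017212 < 0 → new bracket [3.504681, 4.930000]
step 4: c = 3.506722, f(c) = -0.002904 < 0 → new bracket [3.506722, 4.930000]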